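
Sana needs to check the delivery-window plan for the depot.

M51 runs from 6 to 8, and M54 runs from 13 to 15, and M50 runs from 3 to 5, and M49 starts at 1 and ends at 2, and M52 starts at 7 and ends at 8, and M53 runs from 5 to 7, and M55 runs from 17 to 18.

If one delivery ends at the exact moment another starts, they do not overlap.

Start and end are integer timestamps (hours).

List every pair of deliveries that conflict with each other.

Sorted by start: M49, M50, M53, M51, M52, M54, M55.
M50 starts after M49 ends — done with M49.
M53 starts exactly when M50 ends (back-to-back, no overlap) — done with M50.
M51 starts before M53 ends → M53 and M51 overlap.
M52 starts exactly when M53 ends (back-to-back, no overlap) — done with M53.
M52 starts before M51 ends → M51 and M52 overlap.
M54 starts after M51 ends — done with M51.
M54 starts after M52 ends — done with M52.
M55 starts after M54 ends.

M51 & M52, M51 & M53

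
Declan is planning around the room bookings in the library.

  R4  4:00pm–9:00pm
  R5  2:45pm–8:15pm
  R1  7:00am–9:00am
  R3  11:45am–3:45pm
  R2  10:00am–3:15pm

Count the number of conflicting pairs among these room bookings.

Sorted by start: R1, R2, R3, R5, R4.
R2 starts after R1 ends, so R1 has no further overlaps.
R3 starts before R2 ends → R2 and R3 overlap.
R5 starts before R2 ends → R2 and R5 overlap.
R4 starts after R2 ends.
R5 starts before R3 ends → R3 and R5 overlap.
R4 starts after R3 ends.
R4 starts before R5 ends → R5 and R4 overlap.
Overlapping pairs: R2 & R3, R2 & R5, R3 & R5, R4 & R5 — 4 in total.

4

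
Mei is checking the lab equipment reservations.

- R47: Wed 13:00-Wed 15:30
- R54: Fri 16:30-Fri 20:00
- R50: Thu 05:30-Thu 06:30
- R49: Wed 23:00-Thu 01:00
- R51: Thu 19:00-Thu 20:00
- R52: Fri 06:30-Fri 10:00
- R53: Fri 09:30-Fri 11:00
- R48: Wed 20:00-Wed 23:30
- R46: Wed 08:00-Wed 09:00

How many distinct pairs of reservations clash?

2

Check each pair: they overlap iff neither finishes before the other starts.
Sorted by start: R46, R47, R48, R49, R50, R51, R52, R53, R54.
R47 starts after R46 ends, so nothing later overlaps R46 either.
R48 starts after R47 ends, so nothing later overlaps R47 either.
R49 starts before R48 ends → R48 and R49 overlap.
R50 starts after R48 ends, so nothing later overlaps R48 either.
R50 starts after R49 ends, so nothing later overlaps R49 either.
R51 starts after R50 ends, so nothing later overlaps R50 either.
R52 starts after R51 ends, so nothing later overlaps R51 either.
R53 starts before R52 ends → R52 and R53 overlap.
R54 starts after R52 ends.
R54 starts after R53 ends.
Overlapping pairs: R48 & R49, R52 & R53 — 2 in total.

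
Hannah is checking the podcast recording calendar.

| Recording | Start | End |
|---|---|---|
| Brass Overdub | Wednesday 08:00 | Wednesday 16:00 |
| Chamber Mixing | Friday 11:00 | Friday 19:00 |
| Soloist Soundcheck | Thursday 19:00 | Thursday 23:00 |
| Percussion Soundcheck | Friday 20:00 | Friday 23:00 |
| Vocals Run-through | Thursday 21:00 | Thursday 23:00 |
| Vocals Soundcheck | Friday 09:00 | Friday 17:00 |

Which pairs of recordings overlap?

Chamber Mixing & Vocals Soundcheck, Soloist Soundcheck & Vocals Run-through

Sorted by start: Brass Overdub, Soloist Soundcheck, Vocals Run-through, Vocals Soundcheck, Chamber Mixing, Percussion Soundcheck.
Soloist Soundcheck starts after Brass Overdub ends; Brass Overdub is clear from here.
Vocals Run-through starts before Soloist Soundcheck ends → Soloist Soundcheck and Vocals Run-through overlap.
Vocals Soundcheck starts after Soloist Soundcheck ends; Soloist Soundcheck is clear from here.
Vocals Soundcheck starts after Vocals Run-through ends; Vocals Run-through is clear from here.
Chamber Mixing starts before Vocals Soundcheck ends → Vocals Soundcheck and Chamber Mixing overlap.
Percussion Soundcheck starts after Vocals Soundcheck ends.
Percussion Soundcheck starts after Chamber Mixing ends.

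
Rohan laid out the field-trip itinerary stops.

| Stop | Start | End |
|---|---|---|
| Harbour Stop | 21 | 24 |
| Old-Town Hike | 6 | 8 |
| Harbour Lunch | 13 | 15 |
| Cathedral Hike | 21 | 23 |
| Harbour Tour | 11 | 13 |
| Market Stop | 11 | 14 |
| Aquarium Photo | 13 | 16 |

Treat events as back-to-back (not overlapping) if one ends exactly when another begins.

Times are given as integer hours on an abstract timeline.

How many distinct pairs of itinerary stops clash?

Sorted by start: Old-Town Hike, Harbour Tour, Market Stop, Aquarium Photo, Harbour Lunch, Cathedral Hike, Harbour Stop.
Harbour Tour starts after Old-Town Hike ends, so Old-Town Hike has no further overlaps.
Market Stop starts before Harbour Tour ends → Harbour Tour and Market Stop overlap.
Aquarium Photo starts exactly when Harbour Tour ends (back-to-back, no overlap), so Harbour Tour has no further overlaps.
Aquarium Photo starts before Market Stop ends → Market Stop and Aquarium Photo overlap.
Harbour Lunch starts before Market Stop ends → Market Stop and Harbour Lunch overlap.
Cathedral Hike starts after Market Stop ends, so Market Stop has no further overlaps.
Harbour Lunch starts before Aquarium Photo ends → Aquarium Photo and Harbour Lunch overlap.
Cathedral Hike starts after Aquarium Photo ends, so Aquarium Photo has no further overlaps.
Cathedral Hike starts after Harbour Lunch ends, so Harbour Lunch has no further overlaps.
Harbour Stop starts before Cathedral Hike ends → Cathedral Hike and Harbour Stop overlap.
Overlapping pairs: Aquarium Photo & Harbour Lunch, Aquarium Photo & Market Stop, Cathedral Hike & Harbour Stop, Harbour Lunch & Market Stop, Harbour Tour & Market Stop — 5 in total.

5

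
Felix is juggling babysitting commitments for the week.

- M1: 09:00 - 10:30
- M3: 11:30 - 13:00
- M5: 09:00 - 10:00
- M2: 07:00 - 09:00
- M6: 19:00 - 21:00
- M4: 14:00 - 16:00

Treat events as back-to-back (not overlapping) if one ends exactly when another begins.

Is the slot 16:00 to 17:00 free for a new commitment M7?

M2: ends 09:00 at or before M7 starts 16:00 → clear.
M1: ends 10:30 at or before M7 starts 16:00 → clear.
M5: ends 10:00 at or before M7 starts 16:00 → clear.
M3: ends 13:00 at or before M7 starts 16:00 → clear.
M4: ends 16:00 at or before M7 starts 16:00 → clear.
M6: starts 19:00 at or after M7 ends 17:00 → clear.

Yes — the slot is free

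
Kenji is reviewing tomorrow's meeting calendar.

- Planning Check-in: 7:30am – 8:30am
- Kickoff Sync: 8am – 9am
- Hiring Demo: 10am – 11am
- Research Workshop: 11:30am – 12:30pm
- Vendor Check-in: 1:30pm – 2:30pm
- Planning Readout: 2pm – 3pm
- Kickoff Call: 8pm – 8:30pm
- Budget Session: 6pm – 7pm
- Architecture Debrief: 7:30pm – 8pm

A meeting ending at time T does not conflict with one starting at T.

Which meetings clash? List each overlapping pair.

Kickoff Sync & Planning Check-in, Planning Readout & Vendor Check-in

Sorted by start: Planning Check-in, Kickoff Sync, Hiring Demo, Research Workshop, Vendor Check-in, Planning Readout, Budget Session, Architecture Debrief, Kickoff Call.
Kickoff Sync starts before Planning Check-in ends → Planning Check-in and Kickoff Sync overlap.
Hiring Demo starts after Planning Check-in ends; Planning Check-in is clear from here.
Hiring Demo starts after Kickoff Sync ends; Kickoff Sync is clear from here.
Research Workshop starts after Hiring Demo ends; Hiring Demo is clear from here.
Vendor Check-in starts after Research Workshop ends; Research Workshop is clear from here.
Planning Readout starts before Vendor Check-in ends → Vendor Check-in and Planning Readout overlap.
Budget Session starts after Vendor Check-in ends; Vendor Check-in is clear from here.
Budget Session starts after Planning Readout ends; Planning Readout is clear from here.
Architecture Debrief starts after Budget Session ends; Budget Session is clear from here.
Kickoff Call starts exactly when Architecture Debrief ends (back-to-back, no overlap).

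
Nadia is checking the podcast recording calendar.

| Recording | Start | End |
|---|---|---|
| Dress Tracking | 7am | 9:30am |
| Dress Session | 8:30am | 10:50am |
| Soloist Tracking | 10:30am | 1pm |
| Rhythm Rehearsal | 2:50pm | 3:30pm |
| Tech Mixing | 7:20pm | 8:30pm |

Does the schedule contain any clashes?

Check each pair: they overlap iff neither finishes before the other starts.
Sorted by start: Dress Tracking, Dress Session, Soloist Tracking, Rhythm Rehearsal, Tech Mixing.
Dress Session starts before Dress Tracking ends → Dress Tracking and Dress Session overlap.
That's a conflict, so the schedule is not conflict-free.

Yes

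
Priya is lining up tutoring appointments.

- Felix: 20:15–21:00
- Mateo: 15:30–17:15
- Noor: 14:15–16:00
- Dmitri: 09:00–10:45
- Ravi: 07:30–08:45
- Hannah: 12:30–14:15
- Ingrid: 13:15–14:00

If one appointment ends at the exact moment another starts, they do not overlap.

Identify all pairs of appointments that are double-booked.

Hannah & Ingrid, Mateo & Noor

Two intervals overlap when each starts before the other ends.
Sorted by start: Ravi, Dmitri, Hannah, Ingrid, Noor, Mateo, Felix.
Dmitri starts after Ravi ends — done with Ravi.
Hannah starts after Dmitri ends — done with Dmitri.
Ingrid starts before Hannah ends → Hannah and Ingrid overlap.
Noor starts exactly when Hannah ends (back-to-back, no overlap) — done with Hannah.
Noor starts after Ingrid ends — done with Ingrid.
Mateo starts before Noor ends → Noor and Mateo overlap.
Felix starts after Noor ends.
Felix starts after Mateo ends.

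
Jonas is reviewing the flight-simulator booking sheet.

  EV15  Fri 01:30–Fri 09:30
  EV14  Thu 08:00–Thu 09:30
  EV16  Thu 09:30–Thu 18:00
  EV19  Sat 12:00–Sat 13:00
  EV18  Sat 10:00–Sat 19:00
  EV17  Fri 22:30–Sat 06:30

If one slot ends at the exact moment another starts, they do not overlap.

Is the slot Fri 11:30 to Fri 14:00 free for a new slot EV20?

EV14: ends Thu 09:30 at or before EV20 starts Fri 11:30 → clear.
EV16: ends Thu 18:00 at or before EV20 starts Fri 11:30 → clear.
EV15: ends Fri 09:30 at or before EV20 starts Fri 11:30 → clear.
EV17: starts Fri 22:30 at or after EV20 ends Fri 14:00 → clear.
EV18: starts Sat 10:00 at or after EV20 ends Fri 14:00 → clear.
EV19: starts Sat 12:00 at or after EV20 ends Fri 14:00 → clear.

Yes — the slot is free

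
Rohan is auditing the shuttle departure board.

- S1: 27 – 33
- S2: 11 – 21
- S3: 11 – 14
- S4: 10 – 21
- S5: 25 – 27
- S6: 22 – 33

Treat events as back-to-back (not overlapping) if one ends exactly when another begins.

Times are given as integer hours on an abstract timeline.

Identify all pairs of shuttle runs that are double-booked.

Sorted by start: S4, S2, S3, S6, S5, S1.
S2 starts before S4 ends → S4 and S2 overlap.
S3 starts before S4 ends → S4 and S3 overlap.
S6 starts after S4 ends; S4 is clear from here.
S3 starts before S2 ends → S2 and S3 overlap.
S6 starts after S2 ends; S2 is clear from here.
S6 starts after S3 ends; S3 is clear from here.
S5 starts before S6 ends → S6 and S5 overlap.
S1 starts before S6 ends → S6 and S1 overlap.
S1 starts exactly when S5 ends (back-to-back, no overlap).

S1 & S6, S2 & S3, S2 & S4, S3 & S4, S5 & S6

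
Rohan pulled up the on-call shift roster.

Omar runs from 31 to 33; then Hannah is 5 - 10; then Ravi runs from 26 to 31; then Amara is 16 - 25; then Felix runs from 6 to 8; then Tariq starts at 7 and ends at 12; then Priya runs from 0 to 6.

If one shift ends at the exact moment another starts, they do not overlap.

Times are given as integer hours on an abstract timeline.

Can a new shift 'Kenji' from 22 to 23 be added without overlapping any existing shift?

Priya: ends 6 at or before Kenji starts 22 → clear.
Hannah: ends 10 at or before Kenji starts 22 → clear.
Felix: ends 8 at or before Kenji starts 22 → clear.
Tariq: ends 12 at or before Kenji starts 22 → clear.
Amara: starts 16 before Kenji ends 23, and ends 25 after Kenji starts 22 → overlap.
Ravi: starts 26 at or after Kenji ends 23 → clear.
Omar: starts 31 at or after Kenji ends 23 → clear.
Kenji overlaps Amara.

No — it overlaps Amara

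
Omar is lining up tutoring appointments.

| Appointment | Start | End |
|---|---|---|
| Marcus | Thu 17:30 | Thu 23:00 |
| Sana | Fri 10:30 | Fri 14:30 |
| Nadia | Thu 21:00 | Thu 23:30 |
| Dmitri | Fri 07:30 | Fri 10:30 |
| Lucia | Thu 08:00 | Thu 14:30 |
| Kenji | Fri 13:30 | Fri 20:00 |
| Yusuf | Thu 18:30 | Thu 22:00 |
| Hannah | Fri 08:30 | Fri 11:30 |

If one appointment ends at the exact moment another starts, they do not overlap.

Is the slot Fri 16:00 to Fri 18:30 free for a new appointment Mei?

No — it overlaps Kenji

Lucia: ends Thu 14:30 at or before Mei starts Fri 16:00 → clear.
Marcus: ends Thu 23:00 at or before Mei starts Fri 16:00 → clear.
Yusuf: ends Thu 22:00 at or before Mei starts Fri 16:00 → clear.
Nadia: ends Thu 23:30 at or before Mei starts Fri 16:00 → clear.
Dmitri: ends Fri 10:30 at or before Mei starts Fri 16:00 → clear.
Hannah: ends Fri 11:30 at or before Mei starts Fri 16:00 → clear.
Sana: ends Fri 14:30 at or before Mei starts Fri 16:00 → clear.
Kenji: starts Fri 13:30 before Mei ends Fri 18:30, and ends Fri 20:00 after Mei starts Fri 16:00 → overlap.
Mei overlaps Kenji.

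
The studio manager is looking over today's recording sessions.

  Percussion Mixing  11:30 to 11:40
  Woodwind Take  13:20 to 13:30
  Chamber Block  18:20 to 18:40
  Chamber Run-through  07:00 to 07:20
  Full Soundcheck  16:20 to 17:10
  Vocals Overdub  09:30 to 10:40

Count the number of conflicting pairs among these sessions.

0

Sorted by start: Chamber Run-through, Vocals Overdub, Percussion Mixing, Woodwind Take, Full Soundcheck, Chamber Block.
Vocals Overdub starts after Chamber Run-through ends; Chamber Run-through is clear from here.
Percussion Mixing starts after Vocals Overdub ends; Vocals Overdub is clear from here.
Woodwind Take starts after Percussion Mixing ends; Percussion Mixing is clear from here.
Full Soundcheck starts after Woodwind Take ends; Woodwind Take is clear from here.
Chamber Block starts after Full Soundcheck ends.
No pair overlaps.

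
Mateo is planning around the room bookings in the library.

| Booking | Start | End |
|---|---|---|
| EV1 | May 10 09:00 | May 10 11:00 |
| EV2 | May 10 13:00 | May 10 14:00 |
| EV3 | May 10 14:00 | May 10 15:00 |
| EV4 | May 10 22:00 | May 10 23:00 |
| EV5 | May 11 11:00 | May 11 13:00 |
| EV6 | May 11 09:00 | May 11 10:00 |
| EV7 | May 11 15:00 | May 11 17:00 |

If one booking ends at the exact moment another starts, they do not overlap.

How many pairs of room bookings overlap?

0

Sorted by start: EV1, EV2, EV3, EV4, EV6, EV5, EV7.
EV2 starts after EV1 ends — done with EV1.
EV3 starts exactly when EV2 ends (back-to-back, no overlap) — done with EV2.
EV4 starts after EV3 ends — done with EV3.
EV6 starts after EV4 ends — done with EV4.
EV5 starts after EV6 ends — done with EV6.
EV7 starts after EV5 ends.
No pair overlaps.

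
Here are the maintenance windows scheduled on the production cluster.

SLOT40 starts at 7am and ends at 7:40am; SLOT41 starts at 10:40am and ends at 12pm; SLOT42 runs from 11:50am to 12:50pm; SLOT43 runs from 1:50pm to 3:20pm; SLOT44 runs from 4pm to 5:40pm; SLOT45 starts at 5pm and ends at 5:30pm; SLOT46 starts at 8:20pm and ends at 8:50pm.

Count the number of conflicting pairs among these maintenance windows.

2

Sorted by start: SLOT40, SLOT41, SLOT42, SLOT43, SLOT44, SLOT45, SLOT46.
SLOT41 starts after SLOT40 ends — done with SLOT40.
SLOT42 starts before SLOT41 ends → SLOT41 and SLOT42 overlap.
SLOT43 starts after SLOT41 ends — done with SLOT41.
SLOT43 starts after SLOT42 ends — done with SLOT42.
SLOT44 starts after SLOT43 ends — done with SLOT43.
SLOT45 starts before SLOT44 ends → SLOT44 and SLOT45 overlap.
SLOT46 starts after SLOT44 ends.
SLOT46 starts after SLOT45 ends.
Overlapping pairs: SLOT41 & SLOT42, SLOT44 & SLOT45 — 2 in total.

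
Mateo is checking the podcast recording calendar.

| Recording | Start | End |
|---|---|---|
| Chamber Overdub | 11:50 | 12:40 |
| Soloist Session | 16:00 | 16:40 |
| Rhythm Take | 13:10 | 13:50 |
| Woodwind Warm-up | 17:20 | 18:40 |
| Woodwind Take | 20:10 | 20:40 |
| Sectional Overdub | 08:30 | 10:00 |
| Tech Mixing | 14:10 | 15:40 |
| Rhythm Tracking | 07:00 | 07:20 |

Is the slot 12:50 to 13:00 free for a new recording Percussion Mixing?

Rhythm Tracking: ends 07:20 at or before Percussion Mixing starts 12:50 → clear.
Sectional Overdub: ends 10:00 at or before Percussion Mixing starts 12:50 → clear.
Chamber Overdub: ends 12:40 at or before Percussion Mixing starts 12:50 → clear.
Rhythm Take: starts 13:10 at or after Percussion Mixing ends 13:00 → clear.
Tech Mixing: starts 14:10 at or after Percussion Mixing ends 13:00 → clear.
Soloist Session: starts 16:00 at or after Percussion Mixing ends 13:00 → clear.
Woodwind Warm-up: starts 17:20 at or after Percussion Mixing ends 13:00 → clear.
Woodwind Take: starts 20:10 at or after Percussion Mixing ends 13:00 → clear.

Yes — the slot is free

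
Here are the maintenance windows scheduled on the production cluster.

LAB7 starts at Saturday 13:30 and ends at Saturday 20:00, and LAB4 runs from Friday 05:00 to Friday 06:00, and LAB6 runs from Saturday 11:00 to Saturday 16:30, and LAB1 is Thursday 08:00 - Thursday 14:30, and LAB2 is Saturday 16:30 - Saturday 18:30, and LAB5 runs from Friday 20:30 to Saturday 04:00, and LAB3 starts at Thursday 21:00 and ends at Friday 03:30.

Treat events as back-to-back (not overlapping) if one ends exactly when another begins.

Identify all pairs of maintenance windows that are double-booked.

LAB2 & LAB7, LAB6 & LAB7

Sorted by start: LAB1, LAB3, LAB4, LAB5, LAB6, LAB7, LAB2.
LAB3 starts after LAB1 ends; LAB1 is clear from here.
LAB4 starts after LAB3 ends; LAB3 is clear from here.
LAB5 starts after LAB4 ends; LAB4 is clear from here.
LAB6 starts after LAB5 ends; LAB5 is clear from here.
LAB7 starts before LAB6 ends → LAB6 and LAB7 overlap.
LAB2 starts exactly when LAB6 ends (back-to-back, no overlap).
LAB2 starts before LAB7 ends → LAB7 and LAB2 overlap.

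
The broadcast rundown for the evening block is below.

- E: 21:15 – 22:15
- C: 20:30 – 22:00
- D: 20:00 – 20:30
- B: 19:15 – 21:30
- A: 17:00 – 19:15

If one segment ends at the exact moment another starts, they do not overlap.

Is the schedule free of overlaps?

No

Sorted by start: A, B, D, C, E.
B starts exactly when A ends (back-to-back, no overlap), so nothing later overlaps A either.
D starts before B ends → B and D overlap.
That's a conflict, so the schedule is not conflict-free.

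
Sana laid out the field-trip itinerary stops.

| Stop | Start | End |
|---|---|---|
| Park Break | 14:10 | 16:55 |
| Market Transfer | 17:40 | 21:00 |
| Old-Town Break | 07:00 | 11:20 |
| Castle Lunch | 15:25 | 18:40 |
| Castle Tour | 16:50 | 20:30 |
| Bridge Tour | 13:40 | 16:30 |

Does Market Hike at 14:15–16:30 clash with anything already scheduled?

Yes — it overlaps Bridge Tour, Castle Lunch, Park Break

Old-Town Break: ends 11:20 at or before Market Hike starts 14:15 → clear.
Bridge Tour: starts 13:40 before Market Hike ends 16:30, and ends 16:30 after Market Hike starts 14:15 → overlap.
Park Break: starts 14:10 before Market Hike ends 16:30, and ends 16:55 after Market Hike starts 14:15 → overlap.
Castle Lunch: starts 15:25 before Market Hike ends 16:30, and ends 18:40 after Market Hike starts 14:15 → overlap.
Castle Tour: starts 16:50 at or after Market Hike ends 16:30 → clear.
Market Transfer: starts 17:40 at or after Market Hike ends 16:30 → clear.
Market Hike overlaps Bridge Tour, Park Break, Castle Lunch.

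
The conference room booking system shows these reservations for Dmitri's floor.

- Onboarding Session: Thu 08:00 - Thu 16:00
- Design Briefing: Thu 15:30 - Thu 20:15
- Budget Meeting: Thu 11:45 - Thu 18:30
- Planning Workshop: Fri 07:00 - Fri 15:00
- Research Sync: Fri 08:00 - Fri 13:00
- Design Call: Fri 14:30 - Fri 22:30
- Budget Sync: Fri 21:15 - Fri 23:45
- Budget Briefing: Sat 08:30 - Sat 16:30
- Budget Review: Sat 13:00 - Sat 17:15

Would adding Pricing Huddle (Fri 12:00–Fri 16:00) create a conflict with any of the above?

Yes — it overlaps Design Call, Planning Workshop, Research Sync

Onboarding Session: ends Thu 16:00 at or before Pricing Huddle starts Fri 12:00 → clear.
Budget Meeting: ends Thu 18:30 at or before Pricing Huddle starts Fri 12:00 → clear.
Design Briefing: ends Thu 20:15 at or before Pricing Huddle starts Fri 12:00 → clear.
Planning Workshop: starts Fri 07:00 before Pricing Huddle ends Fri 16:00, and ends Fri 15:00 after Pricing Huddle starts Fri 12:00 → overlap.
Research Sync: starts Fri 08:00 before Pricing Huddle ends Fri 16:00, and ends Fri 13:00 after Pricing Huddle starts Fri 12:00 → overlap.
Design Call: starts Fri 14:30 before Pricing Huddle ends Fri 16:00, and ends Fri 22:30 after Pricing Huddle starts Fri 12:00 → overlap.
Budget Sync: starts Fri 21:15 at or after Pricing Huddle ends Fri 16:00 → clear.
Budget Briefing: starts Sat 08:30 at or after Pricing Huddle ends Fri 16:00 → clear.
Budget Review: starts Sat 13:00 at or after Pricing Huddle ends Fri 16:00 → clear.
Pricing Huddle overlaps Planning Workshop, Research Sync, Design Call.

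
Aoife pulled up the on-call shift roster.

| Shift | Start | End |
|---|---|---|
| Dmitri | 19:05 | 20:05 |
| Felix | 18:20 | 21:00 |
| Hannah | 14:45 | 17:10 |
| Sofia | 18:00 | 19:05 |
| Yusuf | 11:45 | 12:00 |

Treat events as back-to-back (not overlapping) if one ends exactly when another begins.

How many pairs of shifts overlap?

Sorted by start: Yusuf, Hannah, Sofia, Felix, Dmitri.
Hannah starts after Yusuf ends, so nothing later overlaps Yusuf either.
Sofia starts after Hannah ends, so nothing later overlaps Hannah either.
Felix starts before Sofia ends → Sofia and Felix overlap.
Dmitri starts exactly when Sofia ends (back-to-back, no overlap).
Dmitri starts before Felix ends → Felix and Dmitri overlap.
Overlapping pairs: Dmitri & Felix, Felix & Sofia — 2 in total.

2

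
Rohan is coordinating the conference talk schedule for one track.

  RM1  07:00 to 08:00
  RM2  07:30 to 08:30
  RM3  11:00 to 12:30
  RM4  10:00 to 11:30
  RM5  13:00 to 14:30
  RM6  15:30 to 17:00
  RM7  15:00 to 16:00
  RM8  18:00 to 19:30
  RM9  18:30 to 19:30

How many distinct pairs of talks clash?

4

Sorted by start: RM1, RM2, RM4, RM3, RM5, RM7, RM6, RM8, RM9.
RM2 starts before RM1 ends → RM1 and RM2 overlap.
RM4 starts after RM1 ends, so RM1 has no further overlaps.
RM4 starts after RM2 ends, so RM2 has no further overlaps.
RM3 starts before RM4 ends → RM4 and RM3 overlap.
RM5 starts after RM4 ends, so RM4 has no further overlaps.
RM5 starts after RM3 ends, so RM3 has no further overlaps.
RM7 starts after RM5 ends, so RM5 has no further overlaps.
RM6 starts before RM7 ends → RM7 and RM6 overlap.
RM8 starts after RM7 ends, so RM7 has no further overlaps.
RM8 starts after RM6 ends, so RM6 has no further overlaps.
RM9 starts before RM8 ends → RM8 and RM9 overlap.
Overlapping pairs: RM1 & RM2, RM3 & RM4, RM6 & RM7, RM8 & RM9 — 4 in total.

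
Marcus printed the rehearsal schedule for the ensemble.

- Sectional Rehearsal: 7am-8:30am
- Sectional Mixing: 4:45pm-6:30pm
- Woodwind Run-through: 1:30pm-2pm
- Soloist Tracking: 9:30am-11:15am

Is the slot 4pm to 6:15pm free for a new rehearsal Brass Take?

Sectional Rehearsal: ends 8:30am at or before Brass Take starts 4pm → clear.
Soloist Tracking: ends 11:15am at or before Brass Take starts 4pm → clear.
Woodwind Run-through: ends 2pm at or before Brass Take starts 4pm → clear.
Sectional Mixing: starts 4:45pm before Brass Take ends 6:15pm, and ends 6:30pm after Brass Take starts 4pm → overlap.
Brass Take overlaps Sectional Mixing.

No — it overlaps Sectional Mixing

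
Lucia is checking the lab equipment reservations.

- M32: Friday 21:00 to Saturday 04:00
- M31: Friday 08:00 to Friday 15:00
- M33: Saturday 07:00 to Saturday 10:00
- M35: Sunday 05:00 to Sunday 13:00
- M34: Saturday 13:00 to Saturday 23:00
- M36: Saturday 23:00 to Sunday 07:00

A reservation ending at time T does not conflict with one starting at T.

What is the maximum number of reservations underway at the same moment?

2

Sort all start/end points and keep a running count:
Friday 08:00 start M31 → 1
Friday 15:00 end M31 → 0
Friday 21:00 start M32 → 1
Saturday 04:00 end M32 → 0
Saturday 07:00 start M33 → 1
Saturday 10:00 end M33 → 0
Saturday 13:00 start M34 → 1
Saturday 23:00 end M34 → 0
Saturday 23:00 start M36 → 1
Sunday 05:00 start M35 → 2
Sunday 07:00 end M36 → 1
Sunday 13:00 end M35 → 0
Peak is 2, at Sunday 05:00 (M35, M36).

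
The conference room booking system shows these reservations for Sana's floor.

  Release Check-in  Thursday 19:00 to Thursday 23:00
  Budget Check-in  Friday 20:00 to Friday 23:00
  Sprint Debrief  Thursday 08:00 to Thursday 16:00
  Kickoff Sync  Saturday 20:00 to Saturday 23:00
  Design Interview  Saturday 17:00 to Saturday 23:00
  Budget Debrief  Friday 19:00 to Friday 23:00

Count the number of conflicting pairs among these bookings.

2

Sorted by start: Sprint Debrief, Release Check-in, Budget Debrief, Budget Check-in, Design Interview, Kickoff Sync.
Release Check-in starts after Sprint Debrief ends, so nothing later overlaps Sprint Debrief either.
Budget Debrief starts after Release Check-in ends, so nothing later overlaps Release Check-in either.
Budget Check-in starts before Budget Debrief ends → Budget Debrief and Budget Check-in overlap.
Design Interview starts after Budget Debrief ends, so nothing later overlaps Budget Debrief either.
Design Interview starts after Budget Check-in ends, so nothing later overlaps Budget Check-in either.
Kickoff Sync starts before Design Interview ends → Design Interview and Kickoff Sync overlap.
Overlapping pairs: Budget Check-in & Budget Debrief, Design Interview & Kickoff Sync — 2 in total.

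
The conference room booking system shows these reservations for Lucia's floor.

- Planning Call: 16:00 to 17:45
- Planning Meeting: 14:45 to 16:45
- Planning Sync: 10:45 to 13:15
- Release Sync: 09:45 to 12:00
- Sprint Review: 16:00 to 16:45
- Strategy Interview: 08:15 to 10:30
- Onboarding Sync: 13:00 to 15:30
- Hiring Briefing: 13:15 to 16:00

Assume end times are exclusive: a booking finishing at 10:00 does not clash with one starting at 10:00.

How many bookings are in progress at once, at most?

3

Walk through starts and ends in time order (an end at T is processed before a start at T):
08:15 start Strategy Interview → 1
09:45 start Release Sync → 2
10:30 end Strategy Interview → 1
10:45 start Planning Sync → 2
12:00 end Release Sync → 1
13:00 start Onboarding Sync → 2
13:15 end Planning Sync → 1
13:15 start Hiring Briefing → 2
14:45 start Planning Meeting → 3
15:30 end Onboarding Sync → 2
16:00 end Hiring Briefing → 1
16:00 start Planning Call → 2
16:00 start Sprint Review → 3
16:45 end Planning Meeting → 2
16:45 end Sprint Review → 1
17:45 end Planning Call → 0
Peak is 3, at 14:45 (Hiring Briefing, Onboarding Sync, Planning Meeting).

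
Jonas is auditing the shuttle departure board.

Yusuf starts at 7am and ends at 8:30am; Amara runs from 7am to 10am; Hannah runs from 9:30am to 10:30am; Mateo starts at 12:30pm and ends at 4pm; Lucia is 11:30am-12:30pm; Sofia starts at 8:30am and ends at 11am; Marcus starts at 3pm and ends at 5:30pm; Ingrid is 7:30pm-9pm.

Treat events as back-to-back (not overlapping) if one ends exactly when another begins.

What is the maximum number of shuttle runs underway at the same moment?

3

Walk through starts and ends in time order (an end at T is processed before a start at T):
7am start Amara → 1
7am start Yusuf → 2
8:30am end Yusuf → 1
8:30am start Sofia → 2
9:30am start Hannah → 3
10am end Amara → 2
10:30am end Hannah → 1
11am end Sofia → 0
11:30am start Lucia → 1
12:30pm end Lucia → 0
12:30pm start Mateo → 1
3pm start Marcus → 2
4pm end Mateo → 1
5:30pm end Marcus → 0
7:30pm start Ingrid → 1
9pm end Ingrid → 0
Peak is 3, at 9:30am (Amara, Hannah, Sofia).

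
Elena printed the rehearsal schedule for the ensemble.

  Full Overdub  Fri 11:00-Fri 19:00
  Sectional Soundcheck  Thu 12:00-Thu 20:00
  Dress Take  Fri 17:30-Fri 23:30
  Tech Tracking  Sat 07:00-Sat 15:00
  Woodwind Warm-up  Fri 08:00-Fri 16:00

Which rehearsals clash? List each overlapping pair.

Two intervals overlap when each starts before the other ends.
Sorted by start: Sectional Soundcheck, Woodwind Warm-up, Full Overdub, Dress Take, Tech Tracking.
Woodwind Warm-up starts after Sectional Soundcheck ends, so Sectional Soundcheck has no further overlaps.
Full Overdub starts before Woodwind Warm-up ends → Woodwind Warm-up and Full Overdub overlap.
Dress Take starts after Woodwind Warm-up ends, so Woodwind Warm-up has no further overlaps.
Dress Take starts before Full Overdub ends → Full Overdub and Dress Take overlap.
Tech Tracking starts after Full Overdub ends.
Tech Tracking starts after Dress Take ends.

Dress Take & Full Overdub, Full Overdub & Woodwind Warm-up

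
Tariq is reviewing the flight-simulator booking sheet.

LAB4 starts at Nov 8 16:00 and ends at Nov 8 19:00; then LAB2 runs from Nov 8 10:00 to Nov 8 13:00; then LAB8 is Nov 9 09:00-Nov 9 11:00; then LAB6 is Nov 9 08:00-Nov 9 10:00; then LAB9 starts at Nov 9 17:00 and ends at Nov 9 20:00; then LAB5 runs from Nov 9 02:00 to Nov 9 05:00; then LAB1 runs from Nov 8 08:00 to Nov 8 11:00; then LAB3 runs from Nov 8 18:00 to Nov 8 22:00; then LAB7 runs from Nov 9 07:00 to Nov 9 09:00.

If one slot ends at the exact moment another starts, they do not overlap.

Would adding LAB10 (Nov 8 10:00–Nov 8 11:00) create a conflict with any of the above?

LAB1: starts Nov 8 08:00 before LAB10 ends Nov 8 11:00, and ends Nov 8 11:00 after LAB10 starts Nov 8 10:00 → overlap.
LAB2: starts Nov 8 10:00 before LAB10 ends Nov 8 11:00, and ends Nov 8 13:00 after LAB10 starts Nov 8 10:00 → overlap.
LAB4: starts Nov 8 16:00 at or after LAB10 ends Nov 8 11:00 → clear.
LAB3: starts Nov 8 18:00 at or after LAB10 ends Nov 8 11:00 → clear.
LAB5: starts Nov 9 02:00 at or after LAB10 ends Nov 8 11:00 → clear.
LAB7: starts Nov 9 07:00 at or after LAB10 ends Nov 8 11:00 → clear.
LAB6: starts Nov 9 08:00 at or after LAB10 ends Nov 8 11:00 → clear.
LAB8: starts Nov 9 09:00 at or after LAB10 ends Nov 8 11:00 → clear.
LAB9: starts Nov 9 17:00 at or after LAB10 ends Nov 8 11:00 → clear.
LAB10 overlaps LAB1, LAB2.

Yes — it overlaps LAB1, LAB2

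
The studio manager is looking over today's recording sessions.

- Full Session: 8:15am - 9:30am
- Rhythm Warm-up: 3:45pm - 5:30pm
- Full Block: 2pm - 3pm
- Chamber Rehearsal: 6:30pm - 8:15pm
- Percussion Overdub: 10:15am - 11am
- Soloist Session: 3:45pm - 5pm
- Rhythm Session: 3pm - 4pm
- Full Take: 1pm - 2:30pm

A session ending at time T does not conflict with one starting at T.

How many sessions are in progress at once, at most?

Walk through starts and ends in time order (an end at T is processed before a start at T):
8:15am start Full Session → 1
9:30am end Full Session → 0
10:15am start Percussion Overdub → 1
11am end Percussion Overdub → 0
1pm start Full Take → 1
2pm start Full Block → 2
2:30pm end Full Take → 1
3pm end Full Block → 0
3pm start Rhythm Session → 1
3:45pm start Rhythm Warm-up → 2
3:45pm start Soloist Session → 3
4pm end Rhythm Session → 2
5pm end Soloist Session → 1
5:30pm end Rhythm Warm-up → 0
6:30pm start Chamber Rehearsal → 1
8:15pm end Chamber Rehearsal → 0
Peak is 3, at 3:45pm (Rhythm Session, Rhythm Warm-up, Soloist Session).

3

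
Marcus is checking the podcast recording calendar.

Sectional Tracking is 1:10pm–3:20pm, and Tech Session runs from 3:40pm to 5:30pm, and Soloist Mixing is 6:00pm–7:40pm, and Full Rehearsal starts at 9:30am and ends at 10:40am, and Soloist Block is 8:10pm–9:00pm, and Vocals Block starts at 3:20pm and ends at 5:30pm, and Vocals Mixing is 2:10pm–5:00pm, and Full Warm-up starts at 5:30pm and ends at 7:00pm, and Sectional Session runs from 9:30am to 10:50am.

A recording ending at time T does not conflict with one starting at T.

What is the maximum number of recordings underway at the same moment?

3

Sort all start/end points and keep a running count:
9:30am start Full Rehearsal → 1
9:30am start Sectional Session → 2
10:40am end Full Rehearsal → 1
10:50am end Sectional Session → 0
1:10pm start Sectional Tracking → 1
2:10pm start Vocals Mixing → 2
3:20pm end Sectional Tracking → 1
3:20pm start Vocals Block → 2
3:40pm start Tech Session → 3
5:00pm end Vocals Mixing → 2
5:30pm end Tech Session → 1
5:30pm end Vocals Block → 0
5:30pm start Full Warm-up → 1
6:00pm start Soloist Mixing → 2
7:00pm end Full Warm-up → 1
7:40pm end Soloist Mixing → 0
8:10pm start Soloist Block → 1
9:00pm end Soloist Block → 0
Peak is 3, at 3:40pm (Tech Session, Vocals Block, Vocals Mixing).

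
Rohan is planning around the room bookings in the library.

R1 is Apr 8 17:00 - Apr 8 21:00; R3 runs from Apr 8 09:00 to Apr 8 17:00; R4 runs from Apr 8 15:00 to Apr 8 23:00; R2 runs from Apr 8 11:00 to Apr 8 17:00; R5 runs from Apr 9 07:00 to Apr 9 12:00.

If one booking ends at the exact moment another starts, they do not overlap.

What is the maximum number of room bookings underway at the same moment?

Walk through starts and ends in time order (an end at T is processed before a start at T):
Apr 8 09:00 start R3 → 1
Apr 8 11:00 start R2 → 2
Apr 8 15:00 start R4 → 3
Apr 8 17:00 end R2 → 2
Apr 8 17:00 end R3 → 1
Apr 8 17:00 start R1 → 2
Apr 8 21:00 end R1 → 1
Apr 8 23:00 end R4 → 0
Apr 9 07:00 start R5 → 1
Apr 9 12:00 end R5 → 0
Peak is 3, at Apr 8 15:00 (R2, R3, R4).

3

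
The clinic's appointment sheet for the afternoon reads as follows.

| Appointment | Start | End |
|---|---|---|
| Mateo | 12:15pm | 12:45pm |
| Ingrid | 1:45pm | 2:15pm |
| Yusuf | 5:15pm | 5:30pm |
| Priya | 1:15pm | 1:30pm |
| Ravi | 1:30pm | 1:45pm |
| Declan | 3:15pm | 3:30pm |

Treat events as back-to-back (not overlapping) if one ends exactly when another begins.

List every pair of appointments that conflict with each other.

no conflicts

Sorted by start: Mateo, Priya, Ravi, Ingrid, Declan, Yusuf.
Priya starts after Mateo ends, so nothing later overlaps Mateo either.
Ravi starts exactly when Priya ends (back-to-back, no overlap), so nothing later overlaps Priya either.
Ingrid starts exactly when Ravi ends (back-to-back, no overlap), so nothing later overlaps Ravi either.
Declan starts after Ingrid ends, so nothing later overlaps Ingrid either.
Yusuf starts after Declan ends.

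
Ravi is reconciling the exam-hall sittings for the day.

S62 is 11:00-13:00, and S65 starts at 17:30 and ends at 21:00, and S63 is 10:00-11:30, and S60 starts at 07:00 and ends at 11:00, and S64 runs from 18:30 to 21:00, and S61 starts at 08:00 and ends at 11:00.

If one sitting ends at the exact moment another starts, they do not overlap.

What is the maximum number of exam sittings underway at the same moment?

3

Sort all start/end points and keep a running count:
07:00 start S60 → 1
08:00 start S61 → 2
10:00 start S63 → 3
11:00 end S60 → 2
11:00 end S61 → 1
11:00 start S62 → 2
11:30 end S63 → 1
13:00 end S62 → 0
17:30 start S65 → 1
18:30 start S64 → 2
21:00 end S64 → 1
21:00 end S65 → 0
Peak is 3, at 10:00 (S60, S61, S63).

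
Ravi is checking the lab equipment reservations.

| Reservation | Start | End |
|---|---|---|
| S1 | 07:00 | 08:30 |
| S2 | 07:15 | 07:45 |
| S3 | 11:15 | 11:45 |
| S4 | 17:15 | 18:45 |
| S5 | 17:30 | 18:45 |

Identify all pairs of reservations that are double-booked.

S1 & S2, S4 & S5

Sorted by start: S1, S2, S3, S4, S5.
S2 starts before S1 ends → S1 and S2 overlap.
S3 starts after S1 ends; S1 is clear from here.
S3 starts after S2 ends; S2 is clear from here.
S4 starts after S3 ends; S3 is clear from here.
S5 starts before S4 ends → S4 and S5 overlap.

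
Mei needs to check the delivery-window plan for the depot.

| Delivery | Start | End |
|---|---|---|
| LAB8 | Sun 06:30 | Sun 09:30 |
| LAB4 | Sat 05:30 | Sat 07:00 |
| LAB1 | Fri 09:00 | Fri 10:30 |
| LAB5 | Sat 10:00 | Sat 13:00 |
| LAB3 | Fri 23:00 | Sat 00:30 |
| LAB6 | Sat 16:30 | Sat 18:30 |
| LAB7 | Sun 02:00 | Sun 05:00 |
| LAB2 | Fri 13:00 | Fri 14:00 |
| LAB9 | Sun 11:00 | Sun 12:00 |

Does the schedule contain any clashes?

Sorted by start: LAB1, LAB2, LAB3, LAB4, LAB5, LAB6, LAB7, LAB8, LAB9.
LAB2 starts after LAB1 ends, so nothing later overlaps LAB1 either.
LAB3 starts after LAB2 ends, so nothing later overlaps LAB2 either.
LAB4 starts after LAB3 ends, so nothing later overlaps LAB3 either.
LAB5 starts after LAB4 ends, so nothing later overlaps LAB4 either.
LAB6 starts after LAB5 ends, so nothing later overlaps LAB5 either.
LAB7 starts after LAB6 ends, so nothing later overlaps LAB6 either.
LAB8 starts after LAB7 ends, so nothing later overlaps LAB7 either.
LAB9 starts after LAB8 ends.
Every pair is clear; the schedule has no overlaps.

No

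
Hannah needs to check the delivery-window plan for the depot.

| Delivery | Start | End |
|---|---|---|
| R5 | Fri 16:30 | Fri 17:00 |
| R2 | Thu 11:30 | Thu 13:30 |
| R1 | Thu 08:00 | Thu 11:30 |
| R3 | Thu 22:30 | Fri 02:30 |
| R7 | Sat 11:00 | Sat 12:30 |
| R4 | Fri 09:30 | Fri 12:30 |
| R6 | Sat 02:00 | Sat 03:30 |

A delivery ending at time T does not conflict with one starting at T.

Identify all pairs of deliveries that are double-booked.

no overlapping pairs

Check each pair: they overlap iff neither finishes before the other starts.
Sorted by start: R1, R2, R3, R4, R5, R6, R7.
R2 starts exactly when R1 ends (back-to-back, no overlap) — done with R1.
R3 starts after R2 ends — done with R2.
R4 starts after R3 ends — done with R3.
R5 starts after R4 ends — done with R4.
R6 starts after R5 ends — done with R5.
R7 starts after R6 ends.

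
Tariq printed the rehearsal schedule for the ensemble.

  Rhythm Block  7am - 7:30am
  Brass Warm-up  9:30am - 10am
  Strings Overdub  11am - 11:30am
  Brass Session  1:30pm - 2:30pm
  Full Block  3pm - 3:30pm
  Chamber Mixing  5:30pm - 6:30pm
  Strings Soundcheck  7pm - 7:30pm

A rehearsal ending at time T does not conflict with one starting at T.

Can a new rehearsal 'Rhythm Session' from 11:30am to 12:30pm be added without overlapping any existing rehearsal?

Rhythm Block: ends 7:30am at or before Rhythm Session starts 11:30am → clear.
Brass Warm-up: ends 10am at or before Rhythm Session starts 11:30am → clear.
Strings Overdub: ends 11:30am at or before Rhythm Session starts 11:30am → clear.
Brass Session: starts 1:30pm at or after Rhythm Session ends 12:30pm → clear.
Full Block: starts 3pm at or after Rhythm Session ends 12:30pm → clear.
Chamber Mixing: starts 5:30pm at or after Rhythm Session ends 12:30pm → clear.
Strings Soundcheck: starts 7pm at or after Rhythm Session ends 12:30pm → clear.

Yes — the slot is free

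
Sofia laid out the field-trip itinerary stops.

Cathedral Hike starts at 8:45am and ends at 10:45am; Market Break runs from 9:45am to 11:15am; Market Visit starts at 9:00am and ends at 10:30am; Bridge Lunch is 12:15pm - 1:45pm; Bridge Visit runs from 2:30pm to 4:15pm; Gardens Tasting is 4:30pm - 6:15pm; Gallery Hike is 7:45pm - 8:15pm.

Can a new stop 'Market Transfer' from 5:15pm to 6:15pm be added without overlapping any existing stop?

Cathedral Hike: ends 10:45am at or before Market Transfer starts 5:15pm → clear.
Market Visit: ends 10:30am at or before Market Transfer starts 5:15pm → clear.
Market Break: ends 11:15am at or before Market Transfer starts 5:15pm → clear.
Bridge Lunch: ends 1:45pm at or before Market Transfer starts 5:15pm → clear.
Bridge Visit: ends 4:15pm at or before Market Transfer starts 5:15pm → clear.
Gardens Tasting: starts 4:30pm before Market Transfer ends 6:15pm, and ends 6:15pm after Market Transfer starts 5:15pm → overlap.
Gallery Hike: starts 7:45pm at or after Market Transfer ends 6:15pm → clear.
Market Transfer overlaps Gardens Tasting.

No — it overlaps Gardens Tasting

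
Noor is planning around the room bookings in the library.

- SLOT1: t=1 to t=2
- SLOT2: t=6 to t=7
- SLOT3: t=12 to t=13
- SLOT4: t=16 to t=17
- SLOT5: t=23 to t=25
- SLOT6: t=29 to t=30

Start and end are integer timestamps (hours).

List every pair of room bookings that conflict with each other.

no conflicts

Sorted by start: SLOT1, SLOT2, SLOT3, SLOT4, SLOT5, SLOT6.
SLOT2 starts after SLOT1 ends, so nothing later overlaps SLOT1 either.
SLOT3 starts after SLOT2 ends, so nothing later overlaps SLOT2 either.
SLOT4 starts after SLOT3 ends, so nothing later overlaps SLOT3 either.
SLOT5 starts after SLOT4 ends, so nothing later overlaps SLOT4 either.
SLOT6 starts after SLOT5 ends.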